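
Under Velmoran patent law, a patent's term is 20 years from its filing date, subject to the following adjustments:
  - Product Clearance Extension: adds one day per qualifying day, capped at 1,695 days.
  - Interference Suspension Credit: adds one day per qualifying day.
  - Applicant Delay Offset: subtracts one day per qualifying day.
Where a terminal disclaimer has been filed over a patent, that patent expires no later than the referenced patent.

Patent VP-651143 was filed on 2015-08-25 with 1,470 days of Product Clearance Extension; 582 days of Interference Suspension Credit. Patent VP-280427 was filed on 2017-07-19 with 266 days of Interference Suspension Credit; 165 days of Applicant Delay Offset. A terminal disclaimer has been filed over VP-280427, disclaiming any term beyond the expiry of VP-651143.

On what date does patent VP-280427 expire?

Natural term of VP-280427:
  Base: filing + 20 years → 19 July 2037.
  Interference Suspension Credit: +266 days → 11 April 2038.
  Applicant Delay Offset: −165 days → 28 October 2037.
Expiry of referenced patent VP-651143:
  Base: filing + 20 years → 25 August 2035.
  Product Clearance Extension: 1470 days (within the 1695-day cap) → +1470 days → 3 September 2039.
  Interference Suspension Credit: +582 days → 7 April 2041.
Terminal disclaimer: VP-280427 expires on the earlier of 28 October 2037 and 7 April 2041.

October 28, 2037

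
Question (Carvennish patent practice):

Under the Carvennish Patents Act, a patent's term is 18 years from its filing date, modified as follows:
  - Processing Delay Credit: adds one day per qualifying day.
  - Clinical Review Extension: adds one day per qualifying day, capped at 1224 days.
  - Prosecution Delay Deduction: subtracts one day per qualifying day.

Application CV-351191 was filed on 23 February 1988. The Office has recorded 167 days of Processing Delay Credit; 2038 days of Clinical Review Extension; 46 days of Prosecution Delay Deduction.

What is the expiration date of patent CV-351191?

Base term: filing date + 18 years → 23 February 2006.
Processing Delay Credit: +167 days → 9 August 2006.
Clinical Review Extension: 2038 days claimed exceeds the 1224-day cap, so +1224 days → 15 December 2009.
Prosecution Delay Deduction: −46 days → 30 October 2009.

October 30, 2009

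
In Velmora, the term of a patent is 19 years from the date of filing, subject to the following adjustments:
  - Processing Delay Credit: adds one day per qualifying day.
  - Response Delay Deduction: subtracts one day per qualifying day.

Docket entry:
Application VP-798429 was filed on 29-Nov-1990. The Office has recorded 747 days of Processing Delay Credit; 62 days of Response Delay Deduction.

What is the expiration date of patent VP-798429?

Base term: filing date + 19 years → 29 November 2009.
Processing Delay Credit: +747 days → 16 December 2011.
Response Delay Deduction: −62 days → 15 October 2011.

2011-10-15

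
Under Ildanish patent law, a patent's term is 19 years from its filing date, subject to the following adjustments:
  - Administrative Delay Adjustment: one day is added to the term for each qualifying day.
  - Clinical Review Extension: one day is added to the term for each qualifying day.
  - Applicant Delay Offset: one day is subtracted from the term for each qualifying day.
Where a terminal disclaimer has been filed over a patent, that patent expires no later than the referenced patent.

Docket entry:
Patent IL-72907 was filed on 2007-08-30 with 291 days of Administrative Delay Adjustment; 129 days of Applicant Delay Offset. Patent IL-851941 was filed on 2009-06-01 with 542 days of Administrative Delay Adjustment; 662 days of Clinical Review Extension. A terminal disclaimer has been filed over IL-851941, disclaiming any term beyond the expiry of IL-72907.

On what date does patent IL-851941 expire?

Natural term of IL-851941:
  Base: filing + 19 years → 1 June 2028.
  Administrative Delay Adjustment: +542 days → 25 November 2029.
  Clinical Review Extension: +662 days → 18 September 2031.
Expiry of referenced patent IL-72907:
  Base: filing + 19 years → 30 August 2026.
  Administrative Delay Adjustment: +291 days → 17 June 2027.
  Applicant Delay Offset: −129 days → 8 February 2027.
Terminal disclaimer: IL-851941 expires on the earlier of 18 September 2031 and 8 February 2027.

2027-02-08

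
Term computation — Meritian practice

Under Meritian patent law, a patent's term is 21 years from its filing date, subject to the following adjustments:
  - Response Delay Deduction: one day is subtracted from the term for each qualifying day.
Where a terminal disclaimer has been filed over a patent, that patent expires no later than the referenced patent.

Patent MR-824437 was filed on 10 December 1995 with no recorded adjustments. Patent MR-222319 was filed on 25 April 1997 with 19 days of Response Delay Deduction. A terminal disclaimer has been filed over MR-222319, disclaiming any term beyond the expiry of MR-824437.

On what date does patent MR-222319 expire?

2016-12-10

Natural term of MR-222319:
  Base: filing + 21 years → 25 April 2018.
  Response Delay Deduction: −19 days → 6 April 2018.
Expiry of referenced patent MR-824437:
  Base: filing + 21 years → 10 December 2016.
Terminal disclaimer: MR-222319 expires on the earlier of 6 April 2018 and 10 December 2016.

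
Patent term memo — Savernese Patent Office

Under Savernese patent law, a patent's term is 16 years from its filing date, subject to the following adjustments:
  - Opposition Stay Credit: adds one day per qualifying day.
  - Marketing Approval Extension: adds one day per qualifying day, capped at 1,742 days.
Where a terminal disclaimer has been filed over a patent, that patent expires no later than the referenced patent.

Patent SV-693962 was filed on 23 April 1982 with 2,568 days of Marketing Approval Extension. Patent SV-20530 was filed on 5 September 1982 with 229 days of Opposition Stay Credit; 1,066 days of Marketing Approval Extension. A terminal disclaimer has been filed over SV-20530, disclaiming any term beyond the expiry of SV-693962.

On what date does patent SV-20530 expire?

2002-03-23

Natural term of SV-20530:
  Base: filing + 16 years → 5 September 1998.
  Opposition Stay Credit: +229 days → 22 April 1999.
  Marketing Approval Extension: 1066 days (within the 1742-day cap) → +1066 days → 23 March 2002.
Expiry of referenced patent SV-693962:
  Base: filing + 16 years → 23 April 1998.
  Marketing Approval Extension: 2568 days claimed exceeds the 1742-day cap, so +1742 days → 29 January 2003.
Terminal disclaimer: SV-20530 expires on the earlier of 23 March 2002 and 29 January 2003.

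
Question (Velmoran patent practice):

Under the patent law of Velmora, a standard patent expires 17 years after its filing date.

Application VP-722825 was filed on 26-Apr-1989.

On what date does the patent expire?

April 26, 2006

Filing date + 17 years → 26 April 2006.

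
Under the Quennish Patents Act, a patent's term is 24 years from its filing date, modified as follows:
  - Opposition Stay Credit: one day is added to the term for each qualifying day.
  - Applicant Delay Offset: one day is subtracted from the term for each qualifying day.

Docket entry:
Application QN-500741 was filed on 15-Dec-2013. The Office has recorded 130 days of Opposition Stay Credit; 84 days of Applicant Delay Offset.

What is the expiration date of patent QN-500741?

Base term: filing date + 24 years → 15 December 2037.
Opposition Stay Credit: +130 days → 24 April 2038.
Applicant Delay Offset: −84 days → 30 January 2038.

January 30, 2038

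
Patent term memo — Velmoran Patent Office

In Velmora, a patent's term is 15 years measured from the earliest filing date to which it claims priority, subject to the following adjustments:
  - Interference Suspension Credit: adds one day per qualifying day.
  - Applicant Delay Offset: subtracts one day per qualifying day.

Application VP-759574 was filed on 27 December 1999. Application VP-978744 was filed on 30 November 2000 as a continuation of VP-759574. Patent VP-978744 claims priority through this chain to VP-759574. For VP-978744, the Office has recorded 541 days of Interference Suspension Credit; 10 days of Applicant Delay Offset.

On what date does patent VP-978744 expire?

Earliest priority filing: 27 December 1999.
Base term: 27 December 1999 + 15 years → 27 December 2014.
Interference Suspension Credit: +541 days → 20 June 2016.
Applicant Delay Offset: −10 days → 10 June 2016.

2016-06-10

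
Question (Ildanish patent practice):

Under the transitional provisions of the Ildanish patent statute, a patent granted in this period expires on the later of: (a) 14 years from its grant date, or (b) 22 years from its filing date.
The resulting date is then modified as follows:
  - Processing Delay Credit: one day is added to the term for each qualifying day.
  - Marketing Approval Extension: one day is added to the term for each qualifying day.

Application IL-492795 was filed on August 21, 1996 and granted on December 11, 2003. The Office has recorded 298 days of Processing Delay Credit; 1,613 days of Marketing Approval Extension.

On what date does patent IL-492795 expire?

2023-11-14

(a) grant + 14 years → 11 December 2017.
(b) filing + 22 years → 21 August 2018.
Later of the two: 21 August 2018.
Processing Delay Credit: +298 days → 15 June 2019.
Marketing Approval Extension: +1613 days → 14 November 2023.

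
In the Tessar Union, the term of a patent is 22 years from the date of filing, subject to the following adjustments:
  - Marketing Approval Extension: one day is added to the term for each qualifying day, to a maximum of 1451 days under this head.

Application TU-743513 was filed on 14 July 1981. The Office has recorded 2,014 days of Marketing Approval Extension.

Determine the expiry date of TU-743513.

Base term: filing date + 22 years → 14 July 2003.
Marketing Approval Extension: 2014 days claimed exceeds the 1451-day cap, so +1451 days → 4 July 2007.

July 4, 2007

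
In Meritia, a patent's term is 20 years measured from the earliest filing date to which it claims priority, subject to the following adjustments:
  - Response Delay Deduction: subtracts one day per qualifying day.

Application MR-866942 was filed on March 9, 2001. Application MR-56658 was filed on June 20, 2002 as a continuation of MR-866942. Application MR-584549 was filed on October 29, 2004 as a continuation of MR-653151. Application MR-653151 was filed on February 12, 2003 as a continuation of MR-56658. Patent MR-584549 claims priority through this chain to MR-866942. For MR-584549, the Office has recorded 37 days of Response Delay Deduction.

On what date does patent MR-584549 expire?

Earliest priority filing: 9 March 2001.
Base term: 9 March 2001 + 20 years → 9 March 2021.
Response Delay Deduction: −37 days → 31 January 2021.

2021-01-31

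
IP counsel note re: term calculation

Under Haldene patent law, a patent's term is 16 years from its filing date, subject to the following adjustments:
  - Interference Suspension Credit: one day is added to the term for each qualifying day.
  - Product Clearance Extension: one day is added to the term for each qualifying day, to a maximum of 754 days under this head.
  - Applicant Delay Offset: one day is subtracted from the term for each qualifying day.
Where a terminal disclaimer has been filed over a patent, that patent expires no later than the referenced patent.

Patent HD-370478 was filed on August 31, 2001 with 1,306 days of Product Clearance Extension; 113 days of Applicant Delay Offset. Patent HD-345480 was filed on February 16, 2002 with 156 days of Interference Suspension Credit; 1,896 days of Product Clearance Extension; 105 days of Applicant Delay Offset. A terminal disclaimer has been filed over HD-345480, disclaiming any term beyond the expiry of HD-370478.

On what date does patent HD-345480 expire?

Natural term of HD-345480:
  Base: filing + 16 years → 16 February 2018.
  Interference Suspension Credit: +156 days → 22 July 2018.
  Product Clearance Extension: 1896 days claimed exceeds the 754-day cap, so +754 days → 14 August 2020.
  Applicant Delay Offset: −105 days → 1 May 2020.
Expiry of referenced patent HD-370478:
  Base: filing + 16 years → 31 August 2017.
  Product Clearance Extension: 1306 days claimed exceeds the 754-day cap, so +754 days → 24 September 2019.
  Applicant Delay Offset: −113 days → 3 June 2019.
Terminal disclaimer: HD-345480 expires on the earlier of 1 May 2020 and 3 June 2019.

June 3, 2019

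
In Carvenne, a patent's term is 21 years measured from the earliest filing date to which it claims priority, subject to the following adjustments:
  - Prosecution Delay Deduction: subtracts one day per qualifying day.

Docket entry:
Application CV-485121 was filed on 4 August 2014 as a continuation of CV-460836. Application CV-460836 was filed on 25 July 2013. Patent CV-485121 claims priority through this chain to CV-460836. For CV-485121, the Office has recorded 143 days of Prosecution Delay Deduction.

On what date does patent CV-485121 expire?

2034-03-04

Earliest priority filing: 25 July 2013.
Base term: 25 July 2013 + 21 years → 25 July 2034.
Prosecution Delay Deduction: −143 days → 4 March 2034.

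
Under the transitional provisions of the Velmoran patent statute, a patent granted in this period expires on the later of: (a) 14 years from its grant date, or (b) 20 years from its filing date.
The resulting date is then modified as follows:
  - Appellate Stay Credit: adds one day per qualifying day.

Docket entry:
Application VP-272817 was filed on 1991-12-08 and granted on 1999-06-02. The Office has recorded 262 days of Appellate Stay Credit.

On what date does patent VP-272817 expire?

2014-02-19

(a) grant + 14 years → 2 June 2013.
(b) filing + 20 years → 8 December 2011.
Later of the two: 2 June 2013.
Appellate Stay Credit: +262 days → 19 February 2014.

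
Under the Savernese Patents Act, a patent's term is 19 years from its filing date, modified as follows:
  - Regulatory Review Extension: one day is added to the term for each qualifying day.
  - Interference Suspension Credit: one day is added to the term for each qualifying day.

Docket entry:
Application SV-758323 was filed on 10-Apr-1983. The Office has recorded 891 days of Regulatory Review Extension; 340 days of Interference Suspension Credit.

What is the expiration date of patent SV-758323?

August 23, 2005

Base term: filing date + 19 years → 10 April 2002.
Regulatory Review Extension: +891 days → 17 September 2004.
Interference Suspension Credit: +340 days → 23 August 2005.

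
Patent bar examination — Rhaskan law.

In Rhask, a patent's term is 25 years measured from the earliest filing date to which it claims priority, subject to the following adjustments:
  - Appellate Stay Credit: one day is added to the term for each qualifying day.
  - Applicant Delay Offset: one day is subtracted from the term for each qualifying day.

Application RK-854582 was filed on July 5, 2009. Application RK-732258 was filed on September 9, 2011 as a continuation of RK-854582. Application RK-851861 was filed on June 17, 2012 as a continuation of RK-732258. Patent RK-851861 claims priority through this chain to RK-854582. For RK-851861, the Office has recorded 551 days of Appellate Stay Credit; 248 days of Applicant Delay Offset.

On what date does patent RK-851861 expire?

Earliest priority filing: 5 July 2009.
Base term: 5 July 2009 + 25 years → 5 July 2034.
Appellate Stay Credit: +551 days → 7 January 2036.
Applicant Delay Offset: −248 days → 4 May 2035.

2035-05-04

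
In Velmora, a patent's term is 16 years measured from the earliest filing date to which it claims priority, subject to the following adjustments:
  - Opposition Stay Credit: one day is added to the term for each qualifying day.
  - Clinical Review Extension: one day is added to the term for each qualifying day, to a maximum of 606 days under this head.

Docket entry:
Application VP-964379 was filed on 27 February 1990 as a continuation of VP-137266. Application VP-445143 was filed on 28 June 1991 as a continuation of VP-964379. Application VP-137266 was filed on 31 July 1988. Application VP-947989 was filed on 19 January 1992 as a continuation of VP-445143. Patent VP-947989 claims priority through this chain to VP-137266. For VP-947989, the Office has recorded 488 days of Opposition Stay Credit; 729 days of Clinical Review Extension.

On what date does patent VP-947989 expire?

Earliest priority filing: 31 July 1988.
Base term: 31 July 1988 + 16 years → 31 July 2004.
Opposition Stay Credit: +488 days → 1 December 2005.
Clinical Review Extension: 729 days claimed exceeds the 606-day cap, so +606 days → 30 July 2007.

July 30, 2007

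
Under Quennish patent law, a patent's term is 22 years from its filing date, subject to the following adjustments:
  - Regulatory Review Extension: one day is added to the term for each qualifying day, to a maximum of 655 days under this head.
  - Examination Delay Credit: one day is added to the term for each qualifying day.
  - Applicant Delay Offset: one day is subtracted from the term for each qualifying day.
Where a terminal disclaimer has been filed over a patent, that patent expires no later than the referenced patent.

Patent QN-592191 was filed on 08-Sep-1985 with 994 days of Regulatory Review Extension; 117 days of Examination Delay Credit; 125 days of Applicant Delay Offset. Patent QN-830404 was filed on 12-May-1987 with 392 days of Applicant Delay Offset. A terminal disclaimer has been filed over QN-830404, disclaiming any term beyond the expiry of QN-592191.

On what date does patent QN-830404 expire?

Natural term of QN-830404:
  Base: filing + 22 years → 12 May 2009.
  Applicant Delay Offset: −392 days → 15 April 2008.
Expiry of referenced patent QN-592191:
  Base: filing + 22 years → 8 September 2007.
  Regulatory Review Extension: 994 days claimed exceeds the 655-day cap, so +655 days → 24 June 2009.
  Examination Delay Credit: +117 days → 19 October 2009.
  Applicant Delay Offset: −125 days → 16 June 2009.
Terminal disclaimer: QN-830404 expires on the earlier of 15 April 2008 and 16 June 2009.

2008-04-15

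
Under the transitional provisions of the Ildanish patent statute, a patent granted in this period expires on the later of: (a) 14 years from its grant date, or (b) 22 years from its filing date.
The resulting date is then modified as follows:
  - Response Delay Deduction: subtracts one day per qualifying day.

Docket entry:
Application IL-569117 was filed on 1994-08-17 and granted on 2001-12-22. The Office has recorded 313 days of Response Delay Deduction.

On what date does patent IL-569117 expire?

(a) grant + 14 years → 22 December 2015.
(b) filing + 22 years → 17 August 2016.
Later of the two: 17 August 2016.
Response Delay Deduction: −313 days → 9 October 2015.

2015-10-09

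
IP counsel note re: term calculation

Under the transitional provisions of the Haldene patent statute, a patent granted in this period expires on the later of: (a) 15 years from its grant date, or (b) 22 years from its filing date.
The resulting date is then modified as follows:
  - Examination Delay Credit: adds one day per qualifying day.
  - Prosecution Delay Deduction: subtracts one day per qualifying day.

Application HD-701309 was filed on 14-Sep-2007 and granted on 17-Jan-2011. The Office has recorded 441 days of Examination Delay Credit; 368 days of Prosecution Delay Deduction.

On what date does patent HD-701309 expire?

(a) grant + 15 years → 17 January 2026.
(b) filing + 22 years → 14 September 2029.
Later of the two: 14 September 2029.
Examination Delay Credit: +441 days → 29 November 2030.
Prosecution Delay Deduction: −368 days → 26 November 2029.

November 26, 2029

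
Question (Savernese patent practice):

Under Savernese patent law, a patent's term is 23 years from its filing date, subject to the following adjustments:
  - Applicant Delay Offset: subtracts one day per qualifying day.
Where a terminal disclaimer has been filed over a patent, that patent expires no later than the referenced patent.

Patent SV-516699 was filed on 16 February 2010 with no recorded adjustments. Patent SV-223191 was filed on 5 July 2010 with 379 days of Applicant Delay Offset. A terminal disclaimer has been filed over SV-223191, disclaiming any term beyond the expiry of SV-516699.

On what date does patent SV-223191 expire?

2032-06-21

Natural term of SV-223191:
  Base: filing + 23 years → 5 July 2033.
  Applicant Delay Offset: −379 days → 21 June 2032.
Expiry of referenced patent SV-516699:
  Base: filing + 23 years → 16 February 2033.
Terminal disclaimer: SV-223191 expires on the earlier of 21 June 2032 and 16 February 2033.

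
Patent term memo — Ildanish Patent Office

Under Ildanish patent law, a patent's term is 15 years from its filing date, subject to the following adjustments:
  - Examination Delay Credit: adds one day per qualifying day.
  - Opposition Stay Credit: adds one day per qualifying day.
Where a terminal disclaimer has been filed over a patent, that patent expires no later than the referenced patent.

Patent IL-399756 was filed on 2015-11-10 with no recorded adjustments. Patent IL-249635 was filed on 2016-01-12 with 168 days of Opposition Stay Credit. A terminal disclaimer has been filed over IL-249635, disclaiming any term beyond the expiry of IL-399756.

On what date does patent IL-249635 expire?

November 10, 2030

Natural term of IL-249635:
  Base: filing + 15 years → 12 January 2031.
  Opposition Stay Credit: +168 days → 29 June 2031.
Expiry of referenced patent IL-399756:
  Base: filing + 15 years → 10 November 2030.
Terminal disclaimer: IL-249635 expires on the earlier of 29 June 2031 and 10 November 2030.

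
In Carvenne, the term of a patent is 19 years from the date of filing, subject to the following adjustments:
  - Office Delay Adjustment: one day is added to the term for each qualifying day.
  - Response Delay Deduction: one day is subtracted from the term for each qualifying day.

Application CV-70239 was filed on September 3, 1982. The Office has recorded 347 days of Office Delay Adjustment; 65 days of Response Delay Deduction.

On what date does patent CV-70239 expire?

Base term: filing date + 19 years → 3 September 2001.
Office Delay Adjustment: +347 days → 16 August 2002.
Response Delay Deduction: −65 days → 12 June 2002.

2002-06-12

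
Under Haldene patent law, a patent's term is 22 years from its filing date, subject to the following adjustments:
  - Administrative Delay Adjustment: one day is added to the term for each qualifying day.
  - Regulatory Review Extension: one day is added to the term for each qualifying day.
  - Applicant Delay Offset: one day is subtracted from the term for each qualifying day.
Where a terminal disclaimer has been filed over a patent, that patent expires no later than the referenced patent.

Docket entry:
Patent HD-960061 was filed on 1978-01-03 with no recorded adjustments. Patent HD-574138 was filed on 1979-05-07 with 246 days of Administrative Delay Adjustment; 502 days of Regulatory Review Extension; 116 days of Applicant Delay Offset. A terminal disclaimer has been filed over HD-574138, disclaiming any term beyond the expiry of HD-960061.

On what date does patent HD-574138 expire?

2000-01-03

Natural term of HD-574138:
  Base: filing + 22 years → 7 May 2001.
  Administrative Delay Adjustment: +246 days → 8 January 2002.
  Regulatory Review Extension: +502 days → 25 May 2003.
  Applicant Delay Offset: −116 days → 29 January 2003.
Expiry of referenced patent HD-960061:
  Base: filing + 22 years → 3 January 2000.
Terminal disclaimer: HD-574138 expires on the earlier of 29 January 2003 and 3 January 2000.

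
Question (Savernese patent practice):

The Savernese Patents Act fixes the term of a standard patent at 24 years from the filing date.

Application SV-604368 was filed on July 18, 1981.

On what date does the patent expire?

July 18, 2005

Filing date + 24 years → 18 July 2005.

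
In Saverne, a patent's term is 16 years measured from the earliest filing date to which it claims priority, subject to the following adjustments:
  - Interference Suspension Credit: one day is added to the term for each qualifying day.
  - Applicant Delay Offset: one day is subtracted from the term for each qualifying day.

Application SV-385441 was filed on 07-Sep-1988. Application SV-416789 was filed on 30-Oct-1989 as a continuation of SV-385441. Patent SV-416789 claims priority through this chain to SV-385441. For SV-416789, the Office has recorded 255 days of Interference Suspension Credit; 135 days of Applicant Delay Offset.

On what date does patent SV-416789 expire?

Earliest priority filing: 7 September 1988.
Base term: 7 September 1988 + 16 years → 7 September 2004.
Interference Suspension Credit: +255 days → 20 May 2005.
Applicant Delay Offset: −135 days → 5 January 2005.

January 5, 2005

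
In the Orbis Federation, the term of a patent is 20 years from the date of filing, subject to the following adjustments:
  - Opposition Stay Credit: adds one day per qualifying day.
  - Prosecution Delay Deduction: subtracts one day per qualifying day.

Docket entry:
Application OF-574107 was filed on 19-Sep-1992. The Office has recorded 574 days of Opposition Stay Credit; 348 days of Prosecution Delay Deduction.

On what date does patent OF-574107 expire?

2013-05-03

Base term: filing date + 20 years → 19 September 2012.
Opposition Stay Credit: +574 days → 16 April 2014.
Prosecution Delay Deduction: −348 days → 3 May 2013.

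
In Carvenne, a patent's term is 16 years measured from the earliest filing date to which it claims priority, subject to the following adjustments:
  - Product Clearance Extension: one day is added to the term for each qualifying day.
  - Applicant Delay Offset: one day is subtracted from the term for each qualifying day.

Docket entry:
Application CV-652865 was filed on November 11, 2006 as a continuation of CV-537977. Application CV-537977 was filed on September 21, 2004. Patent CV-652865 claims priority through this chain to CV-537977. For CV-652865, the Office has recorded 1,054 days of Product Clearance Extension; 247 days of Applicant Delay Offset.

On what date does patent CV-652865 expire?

Earliest priority filing: 21 September 2004.
Base term: 21 September 2004 + 16 years → 21 September 2020.
Product Clearance Extension: +1054 days → 11 August 2023.
Applicant Delay Offset: −247 days → 7 December 2022.

2022-12-07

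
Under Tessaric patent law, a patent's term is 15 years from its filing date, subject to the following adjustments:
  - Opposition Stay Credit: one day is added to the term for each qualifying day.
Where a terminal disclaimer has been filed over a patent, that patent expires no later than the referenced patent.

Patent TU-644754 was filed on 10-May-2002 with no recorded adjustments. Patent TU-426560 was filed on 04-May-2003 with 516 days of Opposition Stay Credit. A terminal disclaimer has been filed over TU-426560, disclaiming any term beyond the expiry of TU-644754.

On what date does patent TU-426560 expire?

2017-05-10

Natural term of TU-426560:
  Base: filing + 15 years → 4 May 2018.
  Opposition Stay Credit: +516 days → 2 October 2019.
Expiry of referenced patent TU-644754:
  Base: filing + 15 years → 10 May 2017.
Terminal disclaimer: TU-426560 expires on the earlier of 2 October 2019 and 10 May 2017.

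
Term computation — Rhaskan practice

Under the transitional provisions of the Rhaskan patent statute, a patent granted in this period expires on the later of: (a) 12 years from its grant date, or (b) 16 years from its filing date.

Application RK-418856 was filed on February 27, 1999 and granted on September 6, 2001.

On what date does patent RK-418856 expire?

(a) grant + 12 years → 6 September 2013.
(b) filing + 16 years → 27 February 2015.
Later of the two: 27 February 2015.

2015-02-27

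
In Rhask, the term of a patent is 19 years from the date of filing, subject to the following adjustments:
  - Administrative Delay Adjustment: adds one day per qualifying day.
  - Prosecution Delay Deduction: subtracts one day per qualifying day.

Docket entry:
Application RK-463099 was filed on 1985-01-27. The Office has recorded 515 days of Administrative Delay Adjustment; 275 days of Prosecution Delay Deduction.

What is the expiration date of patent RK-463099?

Base term: filing date + 19 years → 27 January 2004.
Administrative Delay Adjustment: +515 days → 25 June 2005.
Prosecution Delay Deduction: −275 days → 23 September 2004.

September 23, 2004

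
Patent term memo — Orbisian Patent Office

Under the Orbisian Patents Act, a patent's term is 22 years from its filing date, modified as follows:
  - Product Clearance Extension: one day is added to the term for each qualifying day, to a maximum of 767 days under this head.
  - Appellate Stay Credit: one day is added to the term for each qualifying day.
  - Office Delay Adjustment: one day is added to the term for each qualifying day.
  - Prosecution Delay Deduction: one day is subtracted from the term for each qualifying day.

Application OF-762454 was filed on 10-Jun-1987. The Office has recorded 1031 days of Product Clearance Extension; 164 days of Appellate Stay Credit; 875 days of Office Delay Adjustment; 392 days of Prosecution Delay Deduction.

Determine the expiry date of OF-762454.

Base term: filing date + 22 years → 10 June 2009.
Product Clearance Extension: 1031 days claimed exceeds the 767-day cap, so +767 days → 17 July 2011.
Appellate Stay Credit: +164 days → 28 December 2011.
Office Delay Adjustment: +875 days → 21 May 2014.
Prosecution Delay Deduction: −392 days → 24 April 2013.

2013-04-24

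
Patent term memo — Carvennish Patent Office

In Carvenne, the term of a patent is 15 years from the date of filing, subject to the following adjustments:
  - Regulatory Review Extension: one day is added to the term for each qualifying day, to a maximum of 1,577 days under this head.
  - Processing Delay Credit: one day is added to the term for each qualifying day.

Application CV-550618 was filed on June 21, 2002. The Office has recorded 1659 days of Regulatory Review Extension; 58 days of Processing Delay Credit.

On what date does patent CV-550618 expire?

Base term: filing date + 15 years → 21 June 2017.
Regulatory Review Extension: 1659 days claimed exceeds the 1577-day cap, so +1577 days → 15 October 2021.
Processing Delay Credit: +58 days → 12 December 2021.

December 12, 2021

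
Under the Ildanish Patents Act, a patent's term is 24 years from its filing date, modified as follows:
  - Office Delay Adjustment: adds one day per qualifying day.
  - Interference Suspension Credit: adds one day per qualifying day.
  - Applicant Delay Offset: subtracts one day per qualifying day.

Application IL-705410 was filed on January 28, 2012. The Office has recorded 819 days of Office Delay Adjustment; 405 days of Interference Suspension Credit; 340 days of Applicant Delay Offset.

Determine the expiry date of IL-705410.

Base term: filing date + 24 years → 28 January 2036.
Office Delay Adjustment: +819 days → 26 April 2038.
Interference Suspension Credit: +405 days → 5 June 2039.
Applicant Delay Offset: −340 days → 30 June 2038.

June 30, 2038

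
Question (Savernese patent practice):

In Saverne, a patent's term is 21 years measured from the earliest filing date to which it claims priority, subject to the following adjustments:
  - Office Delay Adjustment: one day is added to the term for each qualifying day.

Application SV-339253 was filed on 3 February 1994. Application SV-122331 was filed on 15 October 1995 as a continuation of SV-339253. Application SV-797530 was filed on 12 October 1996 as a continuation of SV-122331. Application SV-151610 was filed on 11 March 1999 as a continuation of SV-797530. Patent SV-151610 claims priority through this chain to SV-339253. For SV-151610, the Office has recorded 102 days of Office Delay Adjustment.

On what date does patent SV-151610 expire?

Earliest priority filing: 3 February 1994.
Base term: 3 February 1994 + 21 years → 3 February 2015.
Office Delay Adjustment: +102 days → 16 May 2015.

2015-05-16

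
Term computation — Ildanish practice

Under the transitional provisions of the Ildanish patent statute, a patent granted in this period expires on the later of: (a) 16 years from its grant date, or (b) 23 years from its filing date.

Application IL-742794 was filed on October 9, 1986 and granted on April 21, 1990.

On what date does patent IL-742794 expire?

October 9, 2009

(a) grant + 16 years → 21 April 2006.
(b) filing + 23 years → 9 October 2009.
Later of the two: 9 October 2009.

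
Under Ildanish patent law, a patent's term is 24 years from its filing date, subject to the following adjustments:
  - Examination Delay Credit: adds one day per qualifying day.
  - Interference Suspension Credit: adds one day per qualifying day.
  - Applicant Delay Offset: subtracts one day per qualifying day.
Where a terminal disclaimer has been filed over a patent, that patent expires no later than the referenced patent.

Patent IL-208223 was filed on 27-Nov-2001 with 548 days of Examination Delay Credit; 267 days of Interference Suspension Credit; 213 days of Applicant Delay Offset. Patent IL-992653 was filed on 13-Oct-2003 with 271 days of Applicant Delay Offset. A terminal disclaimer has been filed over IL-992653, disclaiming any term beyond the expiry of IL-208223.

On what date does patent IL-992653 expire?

January 15, 2027

Natural term of IL-992653:
  Base: filing + 24 years → 13 October 2027.
  Applicant Delay Offset: −271 days → 15 January 2027.
Expiry of referenced patent IL-208223:
  Base: filing + 24 years → 27 November 2025.
  Examination Delay Credit: +548 days → 29 May 2027.
  Interference Suspension Credit: +267 days → 20 February 2028.
  Applicant Delay Offset: −213 days → 22 July 2027.
Terminal disclaimer: IL-992653 expires on the earlier of 15 January 2027 and 22 July 2027.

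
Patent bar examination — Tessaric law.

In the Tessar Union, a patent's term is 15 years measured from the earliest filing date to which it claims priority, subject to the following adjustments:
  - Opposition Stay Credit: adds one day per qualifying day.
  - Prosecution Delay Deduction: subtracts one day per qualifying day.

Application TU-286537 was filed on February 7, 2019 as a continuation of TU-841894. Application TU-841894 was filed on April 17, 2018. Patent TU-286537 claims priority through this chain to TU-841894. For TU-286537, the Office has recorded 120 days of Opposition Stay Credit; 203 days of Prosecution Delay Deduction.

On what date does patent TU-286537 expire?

January 24, 2033

Earliest priority filing: 17 April 2018.
Base term: 17 April 2018 + 15 years → 17 April 2033.
Opposition Stay Credit: +120 days → 15 August 2033.
Prosecution Delay Deduction: −203 days → 24 January 2033.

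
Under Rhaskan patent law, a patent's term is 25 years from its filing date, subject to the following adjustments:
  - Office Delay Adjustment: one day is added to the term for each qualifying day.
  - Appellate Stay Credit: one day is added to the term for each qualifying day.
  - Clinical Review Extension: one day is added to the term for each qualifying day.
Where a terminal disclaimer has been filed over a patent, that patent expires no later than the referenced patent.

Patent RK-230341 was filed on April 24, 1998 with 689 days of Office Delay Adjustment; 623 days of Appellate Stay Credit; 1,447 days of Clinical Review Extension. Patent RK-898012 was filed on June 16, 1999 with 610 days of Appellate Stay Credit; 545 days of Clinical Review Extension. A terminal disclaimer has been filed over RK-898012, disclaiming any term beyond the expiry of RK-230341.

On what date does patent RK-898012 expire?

2027-08-15

Natural term of RK-898012:
  Base: filing + 25 years → 16 June 2024.
  Appellate Stay Credit: +610 days → 16 February 2026.
  Clinical Review Extension: +545 days → 15 August 2027.
Expiry of referenced patent RK-230341:
  Base: filing + 25 years → 24 April 2023.
  Office Delay Adjustment: +689 days → 13 March 2025.
  Appellate Stay Credit: +623 days → 26 November 2026.
  Clinical Review Extension: +1447 days → 12 November 2030.
Terminal disclaimer: RK-898012 expires on the earlier of 15 August 2027 and 12 November 2030.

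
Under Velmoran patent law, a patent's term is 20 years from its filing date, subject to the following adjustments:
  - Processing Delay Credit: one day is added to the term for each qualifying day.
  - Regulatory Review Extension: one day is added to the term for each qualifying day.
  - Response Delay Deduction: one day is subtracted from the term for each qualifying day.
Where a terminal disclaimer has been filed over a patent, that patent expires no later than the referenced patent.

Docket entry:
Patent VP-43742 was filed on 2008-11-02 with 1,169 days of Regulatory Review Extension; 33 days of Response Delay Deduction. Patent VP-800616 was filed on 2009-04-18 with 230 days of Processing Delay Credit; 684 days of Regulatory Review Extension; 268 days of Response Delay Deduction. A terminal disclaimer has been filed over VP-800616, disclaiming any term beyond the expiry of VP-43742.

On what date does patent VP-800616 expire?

2031-01-24

Natural term of VP-800616:
  Base: filing + 20 years → 18 April 2029.
  Processing Delay Credit: +230 days → 4 December 2029.
  Regulatory Review Extension: +684 days → 19 October 2031.
  Response Delay Deduction: −268 days → 24 January 2031.
Expiry of referenced patent VP-43742:
  Base: filing + 20 years → 2 November 2028.
  Regulatory Review Extension: +1169 days → 15 January 2032.
  Response Delay Deduction: −33 days → 13 December 2031.
Terminal disclaimer: VP-800616 expires on the earlier of 24 January 2031 and 13 December 2031.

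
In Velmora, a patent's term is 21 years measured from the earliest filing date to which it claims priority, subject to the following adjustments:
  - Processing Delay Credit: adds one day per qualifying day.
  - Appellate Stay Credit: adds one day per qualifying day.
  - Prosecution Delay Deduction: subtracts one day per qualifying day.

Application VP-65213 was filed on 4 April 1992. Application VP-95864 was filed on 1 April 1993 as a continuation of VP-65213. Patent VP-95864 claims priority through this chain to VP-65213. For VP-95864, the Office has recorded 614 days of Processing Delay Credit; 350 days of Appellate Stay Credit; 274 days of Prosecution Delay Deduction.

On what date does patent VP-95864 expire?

February 23, 2015

Earliest priority filing: 4 April 1992.
Base term: 4 April 1992 + 21 years → 4 April 2013.
Processing Delay Credit: +614 days → 9 December 2014.
Appellate Stay Credit: +350 days → 24 November 2015.
Prosecution Delay Deduction: −274 days → 23 February 2015.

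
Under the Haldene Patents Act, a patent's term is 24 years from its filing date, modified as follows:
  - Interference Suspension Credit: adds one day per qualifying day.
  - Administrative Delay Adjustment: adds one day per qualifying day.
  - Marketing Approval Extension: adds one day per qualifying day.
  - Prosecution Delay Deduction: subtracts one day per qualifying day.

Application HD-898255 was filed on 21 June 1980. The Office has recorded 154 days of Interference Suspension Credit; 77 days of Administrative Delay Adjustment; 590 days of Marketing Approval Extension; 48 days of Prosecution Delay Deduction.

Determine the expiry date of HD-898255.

August 3, 2006

Base term: filing date + 24 years → 21 June 2004.
Interference Suspension Credit: +154 days → 22 November 2004.
Administrative Delay Adjustment: +77 days → 7 February 2005.
Marketing Approval Extension: +590 days → 20 September 2006.
Prosecution Delay Deduction: −48 days → 3 August 2006.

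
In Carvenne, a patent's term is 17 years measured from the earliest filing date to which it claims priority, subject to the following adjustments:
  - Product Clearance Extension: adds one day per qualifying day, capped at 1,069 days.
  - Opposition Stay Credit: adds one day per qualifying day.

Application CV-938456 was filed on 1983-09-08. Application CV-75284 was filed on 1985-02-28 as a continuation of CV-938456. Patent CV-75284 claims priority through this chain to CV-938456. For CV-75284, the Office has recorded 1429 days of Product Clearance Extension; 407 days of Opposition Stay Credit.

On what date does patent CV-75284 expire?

Earliest priority filing: 8 September 1983.
Base term: 8 September 1983 + 17 years → 8 September 2000.
Product Clearance Extension: 1429 days claimed exceeds the 1069-day cap, so +1069 days → 13 August 2003.
Opposition Stay Credit: +407 days → 23 September 2004.

2004-09-23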